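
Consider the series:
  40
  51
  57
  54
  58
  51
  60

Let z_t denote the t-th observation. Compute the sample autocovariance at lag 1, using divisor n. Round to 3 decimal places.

0.429

Mean z̄ = (40 + 51 + 57 + 54 + 58 + 51 + 60)/7 = 53.0000
Σ_{t=1}^{6}(z_t−z̄)(z_{t+1}−z̄) = 3.0000
γ_1 = 3.0000 / 7 = 0.429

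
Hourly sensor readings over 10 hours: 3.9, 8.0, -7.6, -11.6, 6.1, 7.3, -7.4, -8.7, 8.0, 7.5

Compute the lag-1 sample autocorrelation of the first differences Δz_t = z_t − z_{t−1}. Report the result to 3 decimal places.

First differences Δz: 4.1, -15.6, -4.0, 17.7, 1.2, -14.7, -1.3, 16.7, -0.5
Mean of differences = 0.4000
Numerator Σ(Δz_t−Δz̄)(Δz_{t+1}−Δz̄) = -79.8700
Denominator Σ(Δz_t−Δz̄)² = 1086.3800
r_1(Δz) = -79.8700 / 1086.3800 = -0.074

-0.074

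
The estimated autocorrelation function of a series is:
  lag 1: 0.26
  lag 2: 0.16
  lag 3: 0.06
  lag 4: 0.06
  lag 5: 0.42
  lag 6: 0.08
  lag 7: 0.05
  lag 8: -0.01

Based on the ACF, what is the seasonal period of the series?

The largest autocorrelation is r_5 = 0.42; the remaining lags stay at or below 0.26. The elevated value at lag 1 (0.26), dropping to 0.16 at lag 2, reflects decaying short-term dependence rather than seasonality.
The dominant spike at lag 5 indicates a seasonal period of 5.

5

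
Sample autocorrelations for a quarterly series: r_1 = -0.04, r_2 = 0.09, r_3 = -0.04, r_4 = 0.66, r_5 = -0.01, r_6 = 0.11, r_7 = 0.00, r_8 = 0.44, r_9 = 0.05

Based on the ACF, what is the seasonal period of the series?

4

The largest autocorrelation is r_4 = 0.66, with a weaker echo at lag 8 (0.44); the remaining lags stay at or below 0.11.
The dominant spike at lag 4 indicates a seasonal period of 4.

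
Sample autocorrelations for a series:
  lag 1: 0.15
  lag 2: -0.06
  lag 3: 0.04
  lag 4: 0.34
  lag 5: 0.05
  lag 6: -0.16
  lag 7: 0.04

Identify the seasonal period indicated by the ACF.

4

The largest autocorrelation is r_4 = 0.34; the remaining lags stay at or below 0.15.
The dominant spike at lag 4 indicates a seasonal period of 4.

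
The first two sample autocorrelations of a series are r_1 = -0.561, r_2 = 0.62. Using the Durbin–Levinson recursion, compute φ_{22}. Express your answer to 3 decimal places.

0.445

φ_{22} = (r_2 − r_1²) / (1 − r_1²)
r_1² = (-0.561)² = 0.314721
Numerator = 0.62 − 0.3147 = 0.3053; denominator = 1 − 0.3147 = 0.6853
φ_{22} = 0.3053 / 0.6853 = 0.445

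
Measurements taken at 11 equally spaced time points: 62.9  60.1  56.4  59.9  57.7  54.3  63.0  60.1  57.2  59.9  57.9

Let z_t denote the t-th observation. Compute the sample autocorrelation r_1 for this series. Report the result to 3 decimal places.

-0.212

Mean z̄ = (62.9 + 60.1 + 56.4 + 59.9 + 57.7 + 54.3 + 63.0 + 60.1 + 57.2 + 59.9 + 57.9)/11 = 59.0364
Numerator Σ_{t=1}^{10}(z_t−z̄)(z_{t+1}−z̄) = -14.8740
Denominator Σ(z_t−z̄)² = 70.2255
r_1 = -14.8740 / 70.2255 = -0.212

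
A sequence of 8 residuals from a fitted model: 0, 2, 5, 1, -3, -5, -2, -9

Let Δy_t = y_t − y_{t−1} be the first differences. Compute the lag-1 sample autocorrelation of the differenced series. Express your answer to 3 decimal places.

First differences Δy: 2, 3, -4, -4, -2, 3, -7
Mean of differences = -1.2857
Numerator Σ(Δy_t−Δȳ)(Δy_{t+1}−Δȳ) = -15.7959
Denominator Σ(Δy_t−Δȳ)² = 95.4286
r_1(Δy) = -15.7959 / 95.4286 = -0.166

-0.166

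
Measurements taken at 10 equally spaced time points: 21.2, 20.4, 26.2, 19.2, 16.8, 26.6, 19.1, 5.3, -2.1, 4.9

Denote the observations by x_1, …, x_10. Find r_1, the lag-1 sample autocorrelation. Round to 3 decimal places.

0.597

Mean x̄ = (21.2 + 20.4 + 26.2 + 19.2 + 16.8 + 26.6 + 19.1 + 5.3 − 2.1 + 4.9)/10 = 15.7600
Numerator Σ_{t=1}^{9}(x_t−x̄)(x_{t+1}−x̄) = 506.4924
Denominator Σ(x_t−x̄)² = 848.0240
r_1 = 506.4924 / 848.0240 = 0.597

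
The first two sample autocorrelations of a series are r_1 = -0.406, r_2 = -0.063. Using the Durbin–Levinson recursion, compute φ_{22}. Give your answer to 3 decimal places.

-0.273

φ_{22} = (r_2 − r_1²) / (1 − r_1²)
r_1² = (-0.406)² = 0.164836
Numerator = -0.063 − 0.1648 = -0.2278; denominator = 1 − 0.1648 = 0.8352
φ_{22} = -0.2278 / 0.8352 = -0.273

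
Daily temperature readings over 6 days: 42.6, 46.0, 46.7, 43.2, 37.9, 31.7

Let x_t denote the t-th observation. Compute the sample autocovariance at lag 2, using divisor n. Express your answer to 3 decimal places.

-3.503

Mean x̄ = (42.6 + 46.0 + 46.7 + 43.2 + 37.9 + 31.7)/6 = 41.3500
Deviations: 1.2500, 4.6500, 5.3500, 1.8500, -3.4500, -9.6500
Σ_{t=1}^{4}(x_t−x̄)(x_{t+2}−x̄) = -21.0200
γ_2 = -21.0200 / 6 = -3.503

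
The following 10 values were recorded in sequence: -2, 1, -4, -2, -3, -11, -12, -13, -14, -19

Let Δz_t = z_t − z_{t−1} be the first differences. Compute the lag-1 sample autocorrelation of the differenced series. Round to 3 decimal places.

-0.363

First differences Δz: 3, -5, 2, -1, -8, -1, -1, -1, -5
Mean of differences = -1.8889
Numerator Σ(Δz_t−Δz̄)(Δz_{t+1}−Δz̄) = -35.9012
Denominator Σ(Δz_t−Δz̄)² = 98.8889
r_1(Δz) = -35.9012 / 98.8889 = -0.363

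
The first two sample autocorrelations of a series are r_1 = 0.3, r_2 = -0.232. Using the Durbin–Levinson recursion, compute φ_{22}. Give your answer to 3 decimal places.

φ_{22} = (r_2 − r_1²) / (1 − r_1²)
r_1² = (0.3)² = 0.09
Numerator = -0.232 − 0.0900 = -0.3220; denominator = 1 − 0.0900 = 0.9100
φ_{22} = -0.3220 / 0.9100 = -0.354

-0.354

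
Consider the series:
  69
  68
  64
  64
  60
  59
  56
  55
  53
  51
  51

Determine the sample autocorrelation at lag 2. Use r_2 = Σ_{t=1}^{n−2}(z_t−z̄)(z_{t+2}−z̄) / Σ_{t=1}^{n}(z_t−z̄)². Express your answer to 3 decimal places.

Mean z̄ = (69 + 68 + 64 + 64 + 60 + 59 + 56 + 55 + 53 + 51 + 51)/11 = 59.0909
Numerator Σ_{t=1}^{9}(z_t−z̄)(z_{t+2}−z̄) = 195.1653
Denominator Σ(z_t−z̄)² = 420.9091
r_2 = 195.1653 / 420.9091 = 0.464

0.464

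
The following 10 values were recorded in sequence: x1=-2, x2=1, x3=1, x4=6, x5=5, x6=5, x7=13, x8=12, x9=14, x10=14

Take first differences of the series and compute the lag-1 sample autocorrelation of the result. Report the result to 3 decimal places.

-0.546

First differences Δx: 3, 0, 5, -1, 0, 8, -1, 2, 0
Mean of differences = 1.7778
Numerator Σ(Δx_t−Δx̄)(Δx_{t+1}−Δx̄) = -41.2716
Denominator Σ(Δx_t−Δx̄)² = 75.5556
r_1(Δx) = -41.2716 / 75.5556 = -0.546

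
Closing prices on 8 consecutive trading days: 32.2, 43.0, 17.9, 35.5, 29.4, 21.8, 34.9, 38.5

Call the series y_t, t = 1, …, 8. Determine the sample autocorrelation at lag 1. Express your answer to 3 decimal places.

-0.404

Mean ȳ = (32.2 + 43.0 + 17.9 + 35.5 + 29.4 + 21.8 + 34.9 + 38.5)/8 = 31.6500
Σ(y_t−ȳ)(y_{t+1}−ȳ) = (6.2425) + (-156.0625) + (-52.9375) + (-8.6625) + (22.1625) + (-32.0125) + (22.2625) = -199.0075
Denominator Σ(y_t−ȳ)² = 492.5800
r_1 = -199.0075 / 492.5800 = -0.404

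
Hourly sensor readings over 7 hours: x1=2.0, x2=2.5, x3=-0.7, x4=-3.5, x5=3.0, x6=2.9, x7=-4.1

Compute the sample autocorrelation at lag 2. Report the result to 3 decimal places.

Mean x̄ = (2.0 + 2.5 − 0.7 − 3.5 + 3.0 + 2.9 − 4.1)/7 = 0.3000
Deviations from mean: 1.7000, 2.2000, -1.0000, -3.8000, 2.7000, 2.6000, -4.4000
Σ(x_t−x̄)(x_{t+2}−x̄) = (-1.7000) + (-8.3600) + (-2.7000) + (-9.8800) + (-11.8800) = -34.5200
Denominator Σ(x_t−x̄)² = 56.5800
r_2 = -34.5200 / 56.5800 = -0.610

-0.610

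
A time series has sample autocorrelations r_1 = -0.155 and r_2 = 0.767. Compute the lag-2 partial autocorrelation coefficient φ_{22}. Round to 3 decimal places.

0.761

φ_{22} = (r_2 − r_1²) / (1 − r_1²)
r_1² = (-0.155)² = 0.024025
Numerator = 0.767 − 0.0240 = 0.7430; denominator = 1 − 0.0240 = 0.9760
φ_{22} = 0.7430 / 0.9760 = 0.761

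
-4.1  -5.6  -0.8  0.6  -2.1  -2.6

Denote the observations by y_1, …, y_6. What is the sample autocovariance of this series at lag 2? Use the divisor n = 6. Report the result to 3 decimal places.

-2.048

Mean ȳ = (-4.1 − 5.6 − 0.8 + 0.6 − 2.1 − 2.6)/6 = -2.4333
Deviations: -1.6667, -3.1667, 1.6333, 3.0333, 0.3333, -0.1667
Σ_{t=1}^{4}(y_t−ȳ)(y_{t+2}−ȳ) = -12.2889
γ_2 = -12.2889 / 6 = -2.048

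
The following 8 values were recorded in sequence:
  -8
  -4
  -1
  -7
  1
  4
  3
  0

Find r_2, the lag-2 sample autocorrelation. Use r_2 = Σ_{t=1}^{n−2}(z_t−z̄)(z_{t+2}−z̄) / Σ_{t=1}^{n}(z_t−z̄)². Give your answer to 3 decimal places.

Mean z̄ = (-8 − 4 − 1 − 7 + 1 + 4 + 3 + 0)/8 = -1.5000
Deviations from mean: -6.5000, -2.5000, 0.5000, -5.5000, 2.5000, 5.5000, 4.5000, 1.5000
Numerator Σ_{t=1}^{6}(z_t−z̄)(z_{t+2}−z̄) = 1.0000
Denominator Σ(z_t−z̄)² = 138.0000
r_2 = 1.0000 / 138.0000 = 0.007

0.007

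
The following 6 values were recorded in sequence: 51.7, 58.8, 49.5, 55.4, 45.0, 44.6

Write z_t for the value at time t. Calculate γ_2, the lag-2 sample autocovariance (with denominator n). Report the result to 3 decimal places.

Mean z̄ = (51.7 + 58.8 + 49.5 + 55.4 + 45.0 + 44.6)/6 = 50.8333
Deviations: 0.8667, 7.9667, -1.3333, 4.5667, -5.8333, -6.2333
Σ_{t=1}^{4}(z_t−z̄)(z_{t+2}−z̄) = 14.5378
γ_2 = 14.5378 / 6 = 2.423

2.423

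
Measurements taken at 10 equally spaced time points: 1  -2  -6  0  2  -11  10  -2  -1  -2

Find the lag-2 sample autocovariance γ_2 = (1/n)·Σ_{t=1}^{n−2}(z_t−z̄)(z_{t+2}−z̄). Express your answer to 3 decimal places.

Mean z̄ = (1 − 2 − 6 + 0 + 2 − 11 + 10 − 2 − 1 − 2)/10 = -1.1000
Σ_{t=1}^{8}(z_t−z̄)(z_{t+2}−z̄) = 7.8800
γ_2 = 7.8800 / 10 = 0.788

0.788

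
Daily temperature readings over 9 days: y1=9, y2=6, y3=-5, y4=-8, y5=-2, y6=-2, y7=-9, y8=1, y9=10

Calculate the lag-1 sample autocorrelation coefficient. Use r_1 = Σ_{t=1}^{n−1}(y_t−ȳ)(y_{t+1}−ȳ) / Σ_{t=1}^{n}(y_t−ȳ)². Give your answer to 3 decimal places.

Mean ȳ = (9 + 6 − 5 − 8 − 2 − 2 − 9 + 1 + 10)/9 = 0.0000
Numerator Σ_{t=1}^{8}(y_t−ȳ)(y_{t+1}−ȳ) = 103.0000
Denominator Σ(y_t−ȳ)² = 396.0000
r_1 = 103.0000 / 396.0000 = 0.260

0.260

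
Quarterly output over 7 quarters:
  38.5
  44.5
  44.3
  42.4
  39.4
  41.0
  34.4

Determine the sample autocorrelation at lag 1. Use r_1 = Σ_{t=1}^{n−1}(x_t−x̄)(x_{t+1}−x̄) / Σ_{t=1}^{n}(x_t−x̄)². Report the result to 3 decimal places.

Mean x̄ = (38.5 + 44.5 + 44.3 + 42.4 + 39.4 + 41.0 + 34.4)/7 = 40.6429
Deviations from mean: -2.1429, 3.8571, 3.6571, 1.7571, -1.2429, 0.3571, -6.2429
Σ(x_t−x̄)(x_{t+1}−x̄) = (-8.2653) + (14.1061) + (6.4261) + (-2.1839) + (-0.4439) + (-2.2296) = 7.4096
Denominator Σ(x_t−x̄)² = 76.5771
r_1 = 7.4096 / 76.5771 = 0.097

0.097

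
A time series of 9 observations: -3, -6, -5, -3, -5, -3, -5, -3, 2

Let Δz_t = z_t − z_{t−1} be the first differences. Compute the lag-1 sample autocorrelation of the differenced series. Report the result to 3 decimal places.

First differences Δz: -3, 1, 2, -2, 2, -2, 2, 5
Mean of differences = 0.6250
Numerator Σ(Δz_t−Δz̄)(Δz_{t+1}−Δz̄) = -9.2656
Denominator Σ(Δz_t−Δz̄)² = 51.8750
r_1(Δz) = -9.2656 / 51.8750 = -0.179

-0.179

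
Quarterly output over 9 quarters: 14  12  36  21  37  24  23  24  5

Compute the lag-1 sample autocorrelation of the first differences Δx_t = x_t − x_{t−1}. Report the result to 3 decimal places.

First differences Δx: -2, 24, -15, 16, -13, -1, 1, -19
Mean of differences = -1.1250
Numerator Σ(Δx_t−Δx̄)(Δx_{t+1}−Δx̄) = -850.7656
Denominator Σ(Δx_t−Δx̄)² = 1582.8750
r_1(Δx) = -850.7656 / 1582.8750 = -0.537

-0.537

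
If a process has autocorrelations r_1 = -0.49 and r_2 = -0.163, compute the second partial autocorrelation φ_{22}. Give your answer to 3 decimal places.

-0.530

φ_{22} = (r_2 − r_1²) / (1 − r_1²)
r_1² = (-0.49)² = 0.2401
Numerator = -0.163 − 0.2401 = -0.4031; denominator = 1 − 0.2401 = 0.7599
φ_{22} = -0.4031 / 0.7599 = -0.530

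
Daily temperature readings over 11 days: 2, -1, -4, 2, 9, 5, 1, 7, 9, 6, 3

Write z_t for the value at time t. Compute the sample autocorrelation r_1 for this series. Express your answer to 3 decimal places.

0.420

Mean z̄ = (2 − 1 − 4 + 2 + 9 + 5 + 1 + 7 + 9 + 6 + 3)/11 = 3.5455
Numerator Σ_{t=1}^{10}(z_t−z̄)(z_{t+1}−z̄) = 70.8843
Denominator Σ(z_t−z̄)² = 168.7273
r_1 = 70.8843 / 168.7273 = 0.420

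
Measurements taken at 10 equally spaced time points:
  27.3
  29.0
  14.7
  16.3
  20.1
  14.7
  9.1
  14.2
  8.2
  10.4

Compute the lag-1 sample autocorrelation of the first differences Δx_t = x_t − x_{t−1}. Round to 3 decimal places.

First differences Δx: 1.7, -14.3, 1.6, 3.8, -5.4, -5.6, 5.1, -6.0, 2.2
Mean of differences = -1.8778
Numerator Σ(Δx_t−Δx̄)(Δx_{t+1}−Δx̄) = -146.3338
Denominator Σ(Δx_t−Δx̄)² = 320.0156
r_1(Δx) = -146.3338 / 320.0156 = -0.457

-0.457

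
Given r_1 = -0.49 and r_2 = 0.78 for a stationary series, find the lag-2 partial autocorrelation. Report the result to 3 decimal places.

0.710

φ_{22} = (r_2 − r_1²) / (1 − r_1²)
r_1² = (-0.49)² = 0.2401
Numerator = 0.78 − 0.2401 = 0.5399; denominator = 1 − 0.2401 = 0.7599
φ_{22} = 0.5399 / 0.7599 = 0.710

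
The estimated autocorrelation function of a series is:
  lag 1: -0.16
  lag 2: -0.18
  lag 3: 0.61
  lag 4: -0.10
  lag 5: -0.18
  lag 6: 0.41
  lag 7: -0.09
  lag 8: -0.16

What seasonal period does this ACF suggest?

The largest autocorrelation is r_3 = 0.61, with a weaker echo at lag 6 (0.41); the remaining lags stay at or below -0.09.
The dominant spike at lag 3 indicates a seasonal period of 3.

3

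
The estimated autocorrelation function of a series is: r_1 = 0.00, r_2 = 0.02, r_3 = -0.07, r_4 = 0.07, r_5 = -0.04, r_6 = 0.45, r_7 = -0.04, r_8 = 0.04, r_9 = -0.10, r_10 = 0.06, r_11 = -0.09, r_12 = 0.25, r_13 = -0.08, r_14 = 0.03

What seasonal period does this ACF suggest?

6

The largest autocorrelation is r_6 = 0.45, with a weaker echo at lag 12 (0.25); the remaining lags stay at or below 0.07.
The dominant spike at lag 6 indicates a seasonal period of 6.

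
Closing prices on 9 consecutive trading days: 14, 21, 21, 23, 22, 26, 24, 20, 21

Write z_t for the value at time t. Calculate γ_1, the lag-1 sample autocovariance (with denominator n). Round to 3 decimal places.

1.728

Mean z̄ = (14 + 21 + 21 + 23 + 22 + 26 + 24 + 20 + 21)/9 = 21.3333
Σ_{t=1}^{8}(z_t−z̄)(z_{t+1}−z̄) = 15.5556
γ_1 = 15.5556 / 9 = 1.728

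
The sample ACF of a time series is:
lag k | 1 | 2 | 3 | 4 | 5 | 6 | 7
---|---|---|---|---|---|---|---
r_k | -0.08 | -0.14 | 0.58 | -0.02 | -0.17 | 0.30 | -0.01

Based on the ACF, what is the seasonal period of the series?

The largest autocorrelation is r_3 = 0.58, with a weaker echo at lag 6 (0.30); the remaining lags stay at or below -0.01.
The dominant spike at lag 3 indicates a seasonal period of 3.

3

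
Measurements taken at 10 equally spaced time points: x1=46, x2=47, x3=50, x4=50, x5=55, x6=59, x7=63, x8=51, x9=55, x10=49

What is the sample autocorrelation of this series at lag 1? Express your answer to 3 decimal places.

0.400

Mean x̄ = (46 + 47 + 50 + 50 + 55 + 59 + 63 + 51 + 55 + 49)/10 = 52.5000
Numerator Σ_{t=1}^{9}(x_t−x̄)(x_{t+1}−x̄) = 105.7500
Denominator Σ(x_t−x̄)² = 264.5000
r_1 = 105.7500 / 264.5000 = 0.400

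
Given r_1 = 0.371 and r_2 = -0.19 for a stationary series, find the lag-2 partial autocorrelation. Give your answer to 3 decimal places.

φ_{22} = (r_2 − r_1²) / (1 − r_1²)
r_1² = (0.371)² = 0.137641
Numerator = -0.19 − 0.1376 = -0.3276; denominator = 1 − 0.1376 = 0.8624
φ_{22} = -0.3276 / 0.8624 = -0.380

-0.380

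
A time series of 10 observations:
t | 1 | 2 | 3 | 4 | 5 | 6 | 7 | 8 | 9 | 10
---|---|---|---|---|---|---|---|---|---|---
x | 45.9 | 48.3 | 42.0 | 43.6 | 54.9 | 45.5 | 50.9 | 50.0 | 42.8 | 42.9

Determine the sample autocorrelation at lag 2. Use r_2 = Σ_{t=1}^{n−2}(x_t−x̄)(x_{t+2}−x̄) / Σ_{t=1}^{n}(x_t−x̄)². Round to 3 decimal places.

-0.212

Mean x̄ = (45.9 + 48.3 + 42.0 + 43.6 + 54.9 + 45.5 + 50.9 + 50.0 + 42.8 + 42.9)/10 = 46.6800
Numerator Σ_{t=1}^{8}(x_t−x̄)(x_{t+2}−x̄) = -34.3268
Denominator Σ(x_t−x̄)² = 161.7560
r_2 = -34.3268 / 161.7560 = -0.212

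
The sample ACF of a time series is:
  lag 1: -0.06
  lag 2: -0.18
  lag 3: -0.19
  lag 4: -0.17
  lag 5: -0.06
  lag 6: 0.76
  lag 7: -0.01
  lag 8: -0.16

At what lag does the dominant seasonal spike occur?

6

The largest autocorrelation is r_6 = 0.76; the remaining lags stay at or below -0.01.
The dominant spike at lag 6 indicates a seasonal period of 6.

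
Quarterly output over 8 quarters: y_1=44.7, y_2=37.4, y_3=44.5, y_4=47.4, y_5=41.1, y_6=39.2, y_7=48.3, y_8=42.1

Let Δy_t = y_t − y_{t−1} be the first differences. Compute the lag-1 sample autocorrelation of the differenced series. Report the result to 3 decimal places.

First differences Δy: -7.3, 7.1, 2.9, -6.3, -1.9, 9.1, -6.2
Mean of differences = -0.3714
Numerator Σ(Δy_t−Δȳ)(Δy_{t+1}−Δȳ) = -107.3394
Denominator Σ(Δy_t−Δȳ)² = 275.6943
r_1(Δy) = -107.3394 / 275.6943 = -0.389

-0.389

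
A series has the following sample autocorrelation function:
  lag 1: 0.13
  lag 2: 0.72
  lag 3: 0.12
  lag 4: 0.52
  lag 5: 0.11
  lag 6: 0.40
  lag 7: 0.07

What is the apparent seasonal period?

The largest autocorrelation is r_2 = 0.72, with weaker echoes at lags 4 (0.52) and 6 (0.40); the remaining lags stay at or below 0.13.
The dominant spike at lag 2 indicates a seasonal period of 2.

2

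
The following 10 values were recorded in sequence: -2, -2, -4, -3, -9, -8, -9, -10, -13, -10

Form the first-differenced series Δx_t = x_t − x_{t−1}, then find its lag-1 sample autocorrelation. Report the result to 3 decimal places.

First differences Δx: 0, -2, 1, -6, 1, -1, -1, -3, 3
Mean of differences = -0.8889
Numerator Σ(Δx_t−Δx̄)(Δx_{t+1}−Δx̄) = -30.5679
Denominator Σ(Δx_t−Δx̄)² = 54.8889
r_1(Δx) = -30.5679 / 54.8889 = -0.557

-0.557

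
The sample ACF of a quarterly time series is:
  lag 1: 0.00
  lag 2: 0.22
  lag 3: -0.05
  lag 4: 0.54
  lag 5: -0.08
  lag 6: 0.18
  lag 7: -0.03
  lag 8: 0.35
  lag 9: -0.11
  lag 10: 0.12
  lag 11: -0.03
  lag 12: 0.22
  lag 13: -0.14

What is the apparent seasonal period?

The largest autocorrelation is r_4 = 0.54, with a weaker echo at lag 8 (0.35); the remaining lags stay at or below 0.22.
The dominant spike at lag 4 indicates a seasonal period of 4.

4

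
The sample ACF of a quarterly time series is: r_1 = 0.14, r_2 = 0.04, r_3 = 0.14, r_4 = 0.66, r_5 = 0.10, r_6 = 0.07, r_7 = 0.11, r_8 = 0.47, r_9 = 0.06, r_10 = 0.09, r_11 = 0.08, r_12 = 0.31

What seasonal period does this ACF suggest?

The largest autocorrelation is r_4 = 0.66, with weaker echoes at lags 8 (0.47) and 12 (0.31); the remaining lags stay at or below 0.14.
The dominant spike at lag 4 indicates a seasonal period of 4.

4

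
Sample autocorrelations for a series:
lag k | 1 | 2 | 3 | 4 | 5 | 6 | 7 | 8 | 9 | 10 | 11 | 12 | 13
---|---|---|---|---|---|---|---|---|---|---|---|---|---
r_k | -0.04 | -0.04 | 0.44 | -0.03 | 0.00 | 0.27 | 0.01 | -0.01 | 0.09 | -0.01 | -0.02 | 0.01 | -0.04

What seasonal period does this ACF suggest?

The largest autocorrelation is r_3 = 0.44, with a weaker echo at lag 6 (0.27); the remaining lags stay at or below 0.09.
The dominant spike at lag 3 indicates a seasonal period of 3.

3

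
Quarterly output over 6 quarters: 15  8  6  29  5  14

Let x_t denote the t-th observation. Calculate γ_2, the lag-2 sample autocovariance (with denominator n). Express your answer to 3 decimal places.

-3.426

Mean x̄ = (15 + 8 + 6 + 29 + 5 + 14)/6 = 12.8333
Deviations: 2.1667, -4.8333, -6.8333, 16.1667, -7.8333, 1.1667
Σ_{t=1}^{4}(x_t−x̄)(x_{t+2}−x̄) = -20.5556
γ_2 = -20.5556 / 6 = -3.426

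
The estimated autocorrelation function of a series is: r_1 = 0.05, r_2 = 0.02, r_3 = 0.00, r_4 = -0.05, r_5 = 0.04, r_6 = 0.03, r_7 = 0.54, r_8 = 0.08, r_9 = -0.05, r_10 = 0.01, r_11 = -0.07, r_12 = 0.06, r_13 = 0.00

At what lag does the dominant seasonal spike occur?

7

The largest autocorrelation is r_7 = 0.54; the remaining lags stay at or below 0.08.
The dominant spike at lag 7 indicates a seasonal period of 7.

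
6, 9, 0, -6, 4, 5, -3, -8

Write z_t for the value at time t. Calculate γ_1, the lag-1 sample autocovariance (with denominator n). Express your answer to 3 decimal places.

6.295

Mean z̄ = (6 + 9 + 0 − 6 + 4 + 5 − 3 − 8)/8 = 0.8750
Deviations: 5.1250, 8.1250, -0.8750, -6.8750, 3.1250, 4.1250, -3.8750, -8.8750
Σ_{t=1}^{7}(z_t−z̄)(z_{t+1}−z̄) = 50.3594
γ_1 = 50.3594 / 8 = 6.295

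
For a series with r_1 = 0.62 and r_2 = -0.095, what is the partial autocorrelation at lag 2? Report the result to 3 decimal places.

φ_{22} = (r_2 − r_1²) / (1 − r_1²)
r_1² = (0.62)² = 0.3844
Numerator = -0.095 − 0.3844 = -0.4794; denominator = 1 − 0.3844 = 0.6156
φ_{22} = -0.4794 / 0.6156 = -0.779

-0.779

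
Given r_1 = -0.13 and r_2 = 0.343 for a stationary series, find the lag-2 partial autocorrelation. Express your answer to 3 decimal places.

0.332

φ_{22} = (r_2 − r_1²) / (1 − r_1²)
r_1² = (-0.13)² = 0.0169
Numerator = 0.343 − 0.0169 = 0.3261; denominator = 1 − 0.0169 = 0.9831
φ_{22} = 0.3261 / 0.9831 = 0.332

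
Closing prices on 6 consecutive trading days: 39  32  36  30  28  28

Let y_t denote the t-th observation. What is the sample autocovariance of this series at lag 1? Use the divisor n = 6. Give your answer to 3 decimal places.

2.718

Mean ȳ = (39 + 32 + 36 + 30 + 28 + 28)/6 = 32.1667
Deviations: 6.8333, -0.1667, 3.8333, -2.1667, -4.1667, -4.1667
Σ_{t=1}^{5}(y_t−ȳ)(y_{t+1}−ȳ) = 16.3056
γ_1 = 16.3056 / 6 = 2.718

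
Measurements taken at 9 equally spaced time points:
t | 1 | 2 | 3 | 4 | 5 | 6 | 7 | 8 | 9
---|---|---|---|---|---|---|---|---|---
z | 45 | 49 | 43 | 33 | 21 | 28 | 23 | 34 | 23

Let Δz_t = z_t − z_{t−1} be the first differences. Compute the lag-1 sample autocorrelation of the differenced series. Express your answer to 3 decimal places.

-0.341

First differences Δz: 4, -6, -10, -12, 7, -5, 11, -11
Mean of differences = -2.7500
Numerator Σ(Δz_t−Δz̄)(Δz_{t+1}−Δz̄) = -187.8125
Denominator Σ(Δz_t−Δz̄)² = 551.5000
r_1(Δz) = -187.8125 / 551.5000 = -0.341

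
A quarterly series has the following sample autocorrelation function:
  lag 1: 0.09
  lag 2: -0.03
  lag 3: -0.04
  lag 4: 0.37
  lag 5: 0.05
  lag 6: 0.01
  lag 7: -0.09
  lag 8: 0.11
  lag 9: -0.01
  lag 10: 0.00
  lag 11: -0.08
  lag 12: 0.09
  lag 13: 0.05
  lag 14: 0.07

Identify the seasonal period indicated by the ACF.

4

The largest autocorrelation is r_4 = 0.37; the remaining lags stay at or below 0.11.
The dominant spike at lag 4 indicates a seasonal period of 4.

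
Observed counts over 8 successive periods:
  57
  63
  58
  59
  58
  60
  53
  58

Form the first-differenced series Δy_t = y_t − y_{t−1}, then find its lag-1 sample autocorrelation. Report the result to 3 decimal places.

-0.608

First differences Δy: 6, -5, 1, -1, 2, -7, 5
Mean of differences = 0.1429
Numerator Σ(Δy_t−Δȳ)(Δy_{t+1}−Δȳ) = -85.5918
Denominator Σ(Δy_t−Δȳ)² = 140.8571
r_1(Δy) = -85.5918 / 140.8571 = -0.608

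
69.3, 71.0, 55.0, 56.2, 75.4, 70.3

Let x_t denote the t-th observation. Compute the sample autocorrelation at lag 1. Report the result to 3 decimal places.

0.052

Mean x̄ = (69.3 + 71.0 + 55.0 + 56.2 + 75.4 + 70.3)/6 = 66.2000
Numerator Σ_{t=1}^{5}(x_t−x̄)(x_{t+1}−x̄) = 18.8400
Denominator Σ(x_t−x̄)² = 359.5400
r_1 = 18.8400 / 359.5400 = 0.052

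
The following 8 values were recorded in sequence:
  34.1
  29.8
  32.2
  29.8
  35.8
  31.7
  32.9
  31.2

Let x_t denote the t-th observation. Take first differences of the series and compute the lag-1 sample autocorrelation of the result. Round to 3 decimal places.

First differences Δx: -4.3, 2.4, -2.4, 6.0, -4.1, 1.2, -1.7
Mean of differences = -0.4143
Numerator Σ(Δx_t−Δx̄)(Δx_{t+1}−Δx̄) = -60.9273
Denominator Σ(Δx_t−Δx̄)² = 85.9486
r_1(Δx) = -60.9273 / 85.9486 = -0.709

-0.709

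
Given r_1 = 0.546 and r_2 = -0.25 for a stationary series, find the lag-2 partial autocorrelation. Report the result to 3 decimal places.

-0.781

φ_{22} = (r_2 − r_1²) / (1 − r_1²)
r_1² = (0.546)² = 0.298116
Numerator = -0.25 − 0.2981 = -0.5481; denominator = 1 − 0.2981 = 0.7019
φ_{22} = -0.5481 / 0.7019 = -0.781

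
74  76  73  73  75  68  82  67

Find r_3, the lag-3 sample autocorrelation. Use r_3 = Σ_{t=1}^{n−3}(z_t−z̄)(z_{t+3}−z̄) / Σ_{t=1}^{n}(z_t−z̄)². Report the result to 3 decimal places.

Mean z̄ = (74 + 76 + 73 + 73 + 75 + 68 + 82 + 67)/8 = 73.5000
Deviations from mean: 0.5000, 2.5000, -0.5000, -0.5000, 1.5000, -5.5000, 8.5000, -6.5000
Σ(z_t−z̄)(z_{t+3}−z̄) = (-0.2500) + (3.7500) + (2.7500) + (-4.2500) + (-9.7500) = -7.7500
Denominator Σ(z_t−z̄)² = 154.0000
r_3 = -7.7500 / 154.0000 = -0.050

-0.050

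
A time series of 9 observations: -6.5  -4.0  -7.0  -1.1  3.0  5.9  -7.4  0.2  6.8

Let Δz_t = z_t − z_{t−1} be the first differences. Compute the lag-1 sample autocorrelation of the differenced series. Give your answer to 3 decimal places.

-0.267

First differences Δz: 2.5, -3.0, 5.9, 4.1, 2.9, -13.3, 7.6, 6.6
Mean of differences = 1.6625
Numerator Σ(Δz_t−Δz̄)(Δz_{t+1}−Δz̄) = -88.3564
Denominator Σ(Δz_t−Δz̄)² = 331.3788
r_1(Δz) = -88.3564 / 331.3788 = -0.267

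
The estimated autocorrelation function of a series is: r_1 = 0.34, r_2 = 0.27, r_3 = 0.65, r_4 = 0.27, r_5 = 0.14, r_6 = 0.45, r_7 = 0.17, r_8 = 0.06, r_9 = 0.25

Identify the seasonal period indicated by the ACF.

3

The largest autocorrelation is r_3 = 0.65, with a weaker echo at lag 6 (0.45); the remaining lags stay at or below 0.34. The elevated value at lag 1 (0.34), dropping to 0.27 at lag 2, reflects decaying short-term dependence rather than seasonality.
The dominant spike at lag 3 indicates a seasonal period of 3.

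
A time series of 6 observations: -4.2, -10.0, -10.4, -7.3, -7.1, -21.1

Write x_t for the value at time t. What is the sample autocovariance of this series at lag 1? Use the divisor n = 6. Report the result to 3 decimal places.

-4.226

Mean x̄ = (-4.2 − 10.0 − 10.4 − 7.3 − 7.1 − 21.1)/6 = -10.0167
Σ_{t=1}^{5}(x_t−x̄)(x_{t+1}−x̄) = -25.3536
γ_1 = -25.3536 / 6 = -4.226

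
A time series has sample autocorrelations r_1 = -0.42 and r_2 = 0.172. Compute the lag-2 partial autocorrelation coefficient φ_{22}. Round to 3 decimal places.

-0.005

φ_{22} = (r_2 − r_1²) / (1 − r_1²)
r_1² = (-0.42)² = 0.1764
Numerator = 0.172 − 0.1764 = -0.0044; denominator = 1 − 0.1764 = 0.8236
φ_{22} = -0.0044 / 0.8236 = -0.005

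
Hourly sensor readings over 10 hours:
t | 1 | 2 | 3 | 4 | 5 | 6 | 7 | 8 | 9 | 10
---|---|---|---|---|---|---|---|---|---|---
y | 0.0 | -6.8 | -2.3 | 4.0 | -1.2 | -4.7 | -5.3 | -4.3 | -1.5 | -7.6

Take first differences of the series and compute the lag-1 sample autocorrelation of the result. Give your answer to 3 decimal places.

-0.139

First differences Δy: -6.8, 4.5, 6.3, -5.2, -3.5, -0.6, 1.0, 2.8, -6.1
Mean of differences = -0.8444
Numerator Σ(Δy_t−Δȳ)(Δy_{t+1}−Δȳ) = -25.8275
Denominator Σ(Δy_t−Δȳ)² = 185.4622
r_1(Δy) = -25.8275 / 185.4622 = -0.139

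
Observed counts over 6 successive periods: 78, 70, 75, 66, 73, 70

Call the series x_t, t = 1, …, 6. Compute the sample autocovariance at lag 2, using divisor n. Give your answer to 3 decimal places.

Mean x̄ = (78 + 70 + 75 + 66 + 73 + 70)/6 = 72.0000
Σ_{t=1}^{4}(x_t−x̄)(x_{t+2}−x̄) = 45.0000
γ_2 = 45.0000 / 6 = 7.500

7.500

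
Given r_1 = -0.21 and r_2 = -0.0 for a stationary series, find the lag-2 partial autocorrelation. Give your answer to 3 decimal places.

-0.046

φ_{22} = (r_2 − r_1²) / (1 − r_1²)
r_1² = (-0.21)² = 0.0441
Numerator = -0.0 − 0.0441 = -0.0441; denominator = 1 − 0.0441 = 0.9559
φ_{22} = -0.0441 / 0.9559 = -0.046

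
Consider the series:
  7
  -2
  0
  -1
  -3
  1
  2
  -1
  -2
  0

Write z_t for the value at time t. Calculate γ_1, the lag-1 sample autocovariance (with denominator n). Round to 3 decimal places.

-1.141

Mean z̄ = (7 − 2 + 0 − 1 − 3 + 1 + 2 − 1 − 2 + 0)/10 = 0.1000
Σ_{t=1}^{9}(z_t−z̄)(z_{t+1}−z̄) = -11.4100
γ_1 = -11.4100 / 10 = -1.141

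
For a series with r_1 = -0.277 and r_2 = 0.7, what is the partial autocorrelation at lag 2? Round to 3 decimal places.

0.675

φ_{22} = (r_2 − r_1²) / (1 − r_1²)
r_1² = (-0.277)² = 0.076729
Numerator = 0.7 − 0.0767 = 0.6233; denominator = 1 − 0.0767 = 0.9233
φ_{22} = 0.6233 / 0.9233 = 0.675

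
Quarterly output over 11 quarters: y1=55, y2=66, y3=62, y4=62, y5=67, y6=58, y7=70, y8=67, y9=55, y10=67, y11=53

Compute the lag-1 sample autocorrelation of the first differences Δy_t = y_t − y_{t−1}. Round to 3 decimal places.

First differences Δy: 11, -4, 0, 5, -9, 12, -3, -12, 12, -14
Mean of differences = -0.2000
Numerator Σ(Δy_t−Δȳ)(Δy_{t+1}−Δȳ) = -508.8400
Denominator Σ(Δy_t−Δȳ)² = 879.6000
r_1(Δy) = -508.8400 / 879.6000 = -0.578

-0.578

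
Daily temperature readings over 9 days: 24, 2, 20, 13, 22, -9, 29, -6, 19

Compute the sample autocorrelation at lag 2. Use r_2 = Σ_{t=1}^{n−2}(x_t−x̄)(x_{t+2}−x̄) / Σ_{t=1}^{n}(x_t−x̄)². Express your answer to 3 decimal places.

Mean x̄ = (24 + 2 + 20 + 13 + 22 − 9 + 29 − 6 + 19)/9 = 12.6667
Numerator Σ_{t=1}^{7}(x_t−x̄)(x_{t+2}−x̄) = 801.1111
Denominator Σ(x_t−x̄)² = 1508.0000
r_2 = 801.1111 / 1508.0000 = 0.531

0.531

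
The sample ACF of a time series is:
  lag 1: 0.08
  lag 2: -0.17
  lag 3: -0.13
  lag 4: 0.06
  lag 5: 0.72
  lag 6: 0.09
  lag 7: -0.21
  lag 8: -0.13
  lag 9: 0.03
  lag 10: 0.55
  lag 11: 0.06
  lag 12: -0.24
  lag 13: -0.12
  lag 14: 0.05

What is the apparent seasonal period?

The largest autocorrelation is r_5 = 0.72, with a weaker echo at lag 10 (0.55); the remaining lags stay at or below 0.09.
The dominant spike at lag 5 indicates a seasonal period of 5.

5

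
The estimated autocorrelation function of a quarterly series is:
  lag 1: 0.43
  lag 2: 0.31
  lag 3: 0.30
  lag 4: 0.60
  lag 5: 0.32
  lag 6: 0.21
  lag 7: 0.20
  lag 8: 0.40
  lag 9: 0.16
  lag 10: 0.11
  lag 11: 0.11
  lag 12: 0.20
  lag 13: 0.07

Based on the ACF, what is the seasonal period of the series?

The largest autocorrelation is r_4 = 0.60; the remaining lags stay at or below 0.43. The elevated value at lag 1 (0.43), dropping to 0.31 at lag 2, reflects decaying short-term dependence rather than seasonality.
The dominant spike at lag 4 indicates a seasonal period of 4.

4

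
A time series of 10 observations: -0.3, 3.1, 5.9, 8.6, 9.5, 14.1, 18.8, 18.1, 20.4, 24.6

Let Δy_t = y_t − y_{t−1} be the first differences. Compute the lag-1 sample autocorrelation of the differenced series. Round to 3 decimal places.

First differences Δy: 3.4, 2.8, 2.7, 0.9, 4.6, 4.7, -0.7, 2.3, 4.2
Mean of differences = 2.7667
Numerator Σ(Δy_t−Δȳ)(Δy_{t+1}−Δȳ) = -5.4878
Denominator Σ(Δy_t−Δȳ)² = 25.2800
r_1(Δy) = -5.4878 / 25.2800 = -0.217

-0.217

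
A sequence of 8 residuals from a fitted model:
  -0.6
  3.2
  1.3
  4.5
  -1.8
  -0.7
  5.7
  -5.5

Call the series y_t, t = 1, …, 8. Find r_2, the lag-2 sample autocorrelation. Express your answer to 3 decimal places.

-0.021

Mean ȳ = (-0.6 + 3.2 + 1.3 + 4.5 − 1.8 − 0.7 + 5.7 − 5.5)/8 = 0.7625
Σ(y_t−ȳ)(y_{t+2}−ȳ) = (-0.7323) + (9.1102) + (-1.3773) + (-5.4661) + (-12.6523) + (9.1589) = -1.9591
Denominator Σ(y_t−ȳ)² = 94.3588
r_2 = -1.9591 / 94.3588 = -0.021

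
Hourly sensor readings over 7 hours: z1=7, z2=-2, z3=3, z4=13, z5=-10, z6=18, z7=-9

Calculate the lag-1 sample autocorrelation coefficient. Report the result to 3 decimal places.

Mean z̄ = (7 − 2 + 3 + 13 − 10 + 18 − 9)/7 = 2.8571
Deviations from mean: 4.1429, -4.8571, 0.1429, 10.1429, -12.8571, 15.1429, -11.8571
Numerator Σ_{t=1}^{6}(z_t−z̄)(z_{t+1}−z̄) = -524.0204
Denominator Σ(z_t−z̄)² = 678.8571
r_1 = -524.0204 / 678.8571 = -0.772

-0.772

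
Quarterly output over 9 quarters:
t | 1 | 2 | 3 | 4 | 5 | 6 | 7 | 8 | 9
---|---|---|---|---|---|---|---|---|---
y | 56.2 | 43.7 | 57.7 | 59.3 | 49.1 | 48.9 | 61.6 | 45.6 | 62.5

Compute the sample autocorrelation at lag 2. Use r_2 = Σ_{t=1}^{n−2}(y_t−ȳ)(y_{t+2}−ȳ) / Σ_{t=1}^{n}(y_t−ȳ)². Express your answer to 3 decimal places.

Mean ȳ = (56.2 + 43.7 + 57.7 + 59.3 + 49.1 + 48.9 + 61.6 + 45.6 + 62.5)/9 = 53.8444
Σ(y_t−ȳ)(y_{t+2}−ȳ) = (9.0820) + (-55.3436) + (-18.2925) + (-26.9747) + (-36.7958) + (40.7642) + (67.1286) = -20.4317
Denominator Σ(y_t−ȳ)² = 403.0822
r_2 = -20.4317 / 403.0822 = -0.051

-0.051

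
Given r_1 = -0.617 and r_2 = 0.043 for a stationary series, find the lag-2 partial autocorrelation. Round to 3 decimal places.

φ_{22} = (r_2 − r_1²) / (1 − r_1²)
r_1² = (-0.617)² = 0.380689
Numerator = 0.043 − 0.3807 = -0.3377; denominator = 1 − 0.3807 = 0.6193
φ_{22} = -0.3377 / 0.6193 = -0.545

-0.545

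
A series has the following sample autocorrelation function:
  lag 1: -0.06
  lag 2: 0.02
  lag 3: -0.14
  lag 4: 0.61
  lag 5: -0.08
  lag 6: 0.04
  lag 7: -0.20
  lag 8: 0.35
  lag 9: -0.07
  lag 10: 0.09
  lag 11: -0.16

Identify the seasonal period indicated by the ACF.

4

The largest autocorrelation is r_4 = 0.61, with a weaker echo at lag 8 (0.35); the remaining lags stay at or below 0.09.
The dominant spike at lag 4 indicates a seasonal period of 4.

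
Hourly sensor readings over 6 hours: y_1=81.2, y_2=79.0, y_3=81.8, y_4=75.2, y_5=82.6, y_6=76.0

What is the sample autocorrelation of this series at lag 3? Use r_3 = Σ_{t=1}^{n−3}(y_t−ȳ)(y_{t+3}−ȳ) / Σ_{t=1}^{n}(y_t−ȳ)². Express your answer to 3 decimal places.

-0.351

Mean ȳ = (81.2 + 79.0 + 81.8 + 75.2 + 82.6 + 76.0)/6 = 79.3000
Deviations from mean: 1.9000, -0.3000, 2.5000, -4.1000, 3.3000, -3.3000
Σ(y_t−ȳ)(y_{t+3}−ȳ) = (-7.7900) + (-0.9900) + (-8.2500) = -17.0300
Denominator Σ(y_t−ȳ)² = 48.5400
r_3 = -17.0300 / 48.5400 = -0.351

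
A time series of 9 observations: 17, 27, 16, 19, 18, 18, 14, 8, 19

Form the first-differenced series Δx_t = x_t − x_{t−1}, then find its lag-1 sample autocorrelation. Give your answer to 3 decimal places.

First differences Δx: 10, -11, 3, -1, 0, -4, -6, 11
Mean of differences = 0.2500
Numerator Σ(Δx_t−Δx̄)(Δx_{t+1}−Δx̄) = -183.3125
Denominator Σ(Δx_t−Δx̄)² = 403.5000
r_1(Δx) = -183.3125 / 403.5000 = -0.454

-0.454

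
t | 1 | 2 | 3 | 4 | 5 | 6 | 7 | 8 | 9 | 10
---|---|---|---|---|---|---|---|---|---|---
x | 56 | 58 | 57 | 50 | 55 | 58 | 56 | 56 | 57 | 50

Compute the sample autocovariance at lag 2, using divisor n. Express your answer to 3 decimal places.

Mean x̄ = (56 + 58 + 57 + 50 + 55 + 58 + 56 + 56 + 57 + 50)/10 = 55.3000
Σ_{t=1}^{8}(x_t−x̄)(x_{t+2}−x̄) = -28.7800
γ_2 = -28.7800 / 10 = -2.878

-2.878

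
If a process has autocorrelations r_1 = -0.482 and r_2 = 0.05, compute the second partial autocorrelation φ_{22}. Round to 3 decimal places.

φ_{22} = (r_2 − r_1²) / (1 − r_1²)
r_1² = (-0.482)² = 0.232324
Numerator = 0.05 − 0.2323 = -0.1823; denominator = 1 − 0.2323 = 0.7677
φ_{22} = -0.1823 / 0.7677 = -0.238

-0.238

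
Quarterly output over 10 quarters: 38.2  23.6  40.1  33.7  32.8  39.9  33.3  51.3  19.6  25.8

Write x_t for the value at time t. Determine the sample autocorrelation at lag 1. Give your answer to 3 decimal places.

Mean x̄ = (38.2 + 23.6 + 40.1 + 33.7 + 32.8 + 39.9 + 33.3 + 51.3 + 19.6 + 25.8)/10 = 33.8300
Numerator Σ_{t=1}^{9}(x_t−x̄)(x_{t+1}−x̄) = -262.5879
Denominator Σ(x_t−x̄)² = 773.4410
r_1 = -262.5879 / 773.4410 = -0.340

-0.340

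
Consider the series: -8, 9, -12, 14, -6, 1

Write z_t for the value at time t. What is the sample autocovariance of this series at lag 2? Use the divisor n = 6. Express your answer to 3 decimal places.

51.407

Mean z̄ = (-8 + 9 − 12 + 14 − 6 + 1)/6 = -0.3333
Σ_{t=1}^{4}(z_t−z̄)(z_{t+2}−z̄) = 308.4444
γ_2 = 308.4444 / 6 = 51.407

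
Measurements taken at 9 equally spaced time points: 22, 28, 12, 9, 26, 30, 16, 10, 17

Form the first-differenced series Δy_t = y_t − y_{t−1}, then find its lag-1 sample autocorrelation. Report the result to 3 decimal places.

-0.064

First differences Δy: 6, -16, -3, 17, 4, -14, -6, 7
Mean of differences = -0.6250
Numerator Σ(Δy_t−Δȳ)(Δy_{t+1}−Δȳ) = -56.6406
Denominator Σ(Δy_t−Δȳ)² = 883.8750
r_1(Δy) = -56.6406 / 883.8750 = -0.064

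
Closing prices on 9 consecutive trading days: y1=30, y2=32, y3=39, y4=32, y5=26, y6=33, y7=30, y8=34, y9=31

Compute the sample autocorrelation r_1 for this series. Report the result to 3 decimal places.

-0.139

Mean ȳ = (30 + 32 + 39 + 32 + 26 + 33 + 30 + 34 + 31)/9 = 31.8889
Numerator Σ_{t=1}^{8}(y_t−ȳ)(y_{t+1}−ȳ) = -13.7901
Denominator Σ(y_t−ȳ)² = 98.8889
r_1 = -13.7901 / 98.8889 = -0.139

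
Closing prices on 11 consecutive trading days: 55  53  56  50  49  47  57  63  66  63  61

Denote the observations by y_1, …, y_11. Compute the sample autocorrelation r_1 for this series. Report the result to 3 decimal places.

Mean ȳ = (55 + 53 + 56 + 50 + 49 + 47 + 57 + 63 + 66 + 63 + 61)/11 = 56.3636
Numerator Σ_{t=1}^{10}(y_t−ȳ)(y_{t+1}−ȳ) = 280.8678
Denominator Σ(y_t−ȳ)² = 398.5455
r_1 = 280.8678 / 398.5455 = 0.705

0.705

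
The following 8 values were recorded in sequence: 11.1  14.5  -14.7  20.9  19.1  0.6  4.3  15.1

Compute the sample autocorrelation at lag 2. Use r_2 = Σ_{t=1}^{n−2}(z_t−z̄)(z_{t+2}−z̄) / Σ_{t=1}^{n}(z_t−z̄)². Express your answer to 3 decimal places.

Mean z̄ = (11.1 + 14.5 − 14.7 + 20.9 + 19.1 + 0.6 + 4.3 + 15.1)/8 = 8.8625
Deviations from mean: 2.2375, 5.6375, -23.5625, 12.0375, 10.2375, -8.2625, -4.5625, 6.2375
Σ(z_t−z̄)(z_{t+2}−z̄) = (-52.7211) + (67.8614) + (-241.2211) + (-99.4598) + (-46.7086) + (-51.5373) = -423.7866
Denominator Σ(z_t−z̄)² = 969.6788
r_2 = -423.7866 / 969.6788 = -0.437

-0.437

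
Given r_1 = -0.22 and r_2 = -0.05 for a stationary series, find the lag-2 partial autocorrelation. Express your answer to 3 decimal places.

φ_{22} = (r_2 − r_1²) / (1 − r_1²)
r_1² = (-0.22)² = 0.0484
Numerator = -0.05 − 0.0484 = -0.0984; denominator = 1 − 0.0484 = 0.9516
φ_{22} = -0.0984 / 0.9516 = -0.103

-0.103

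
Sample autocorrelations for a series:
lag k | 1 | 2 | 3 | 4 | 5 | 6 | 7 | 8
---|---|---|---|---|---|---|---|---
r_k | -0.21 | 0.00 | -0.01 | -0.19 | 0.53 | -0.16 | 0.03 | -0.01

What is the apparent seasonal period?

The largest autocorrelation is r_5 = 0.53; the remaining lags stay at or below 0.03.
The dominant spike at lag 5 indicates a seasonal period of 5.

5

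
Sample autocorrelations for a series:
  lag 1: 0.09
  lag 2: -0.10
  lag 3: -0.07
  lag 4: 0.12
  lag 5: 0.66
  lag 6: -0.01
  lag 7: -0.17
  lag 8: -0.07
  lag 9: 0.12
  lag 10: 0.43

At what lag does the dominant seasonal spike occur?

5

The largest autocorrelation is r_5 = 0.66, with a weaker echo at lag 10 (0.43); the remaining lags stay at or below 0.12.
The dominant spike at lag 5 indicates a seasonal period of 5.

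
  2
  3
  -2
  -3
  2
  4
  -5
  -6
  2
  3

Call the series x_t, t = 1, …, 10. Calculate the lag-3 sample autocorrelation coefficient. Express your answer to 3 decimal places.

-0.100

Mean x̄ = (2 + 3 − 2 − 3 + 2 + 4 − 5 − 6 + 2 + 3)/10 = 0.0000
Numerator Σ_{t=1}^{7}(x_t−x̄)(x_{t+3}−x̄) = -12.0000
Denominator Σ(x_t−x̄)² = 120.0000
r_3 = -12.0000 / 120.0000 = -0.100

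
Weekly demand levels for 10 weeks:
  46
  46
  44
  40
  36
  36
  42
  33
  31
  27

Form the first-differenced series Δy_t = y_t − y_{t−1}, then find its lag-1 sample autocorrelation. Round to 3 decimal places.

-0.302

First differences Δy: 0, -2, -4, -4, 0, 6, -9, -2, -4
Mean of differences = -2.1111
Numerator Σ(Δy_t−Δȳ)(Δy_{t+1}−Δȳ) = -40.1235
Denominator Σ(Δy_t−Δȳ)² = 132.8889
r_1(Δy) = -40.1235 / 132.8889 = -0.302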